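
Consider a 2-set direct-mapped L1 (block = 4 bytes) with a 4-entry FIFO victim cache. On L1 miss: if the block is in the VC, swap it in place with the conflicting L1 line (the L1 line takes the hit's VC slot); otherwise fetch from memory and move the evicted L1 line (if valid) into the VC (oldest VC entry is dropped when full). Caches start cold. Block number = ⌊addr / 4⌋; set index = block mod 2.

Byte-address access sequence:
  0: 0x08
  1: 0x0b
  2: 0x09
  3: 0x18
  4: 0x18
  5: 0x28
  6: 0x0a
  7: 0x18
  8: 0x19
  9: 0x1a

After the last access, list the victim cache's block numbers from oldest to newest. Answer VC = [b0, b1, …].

VC = [10, 2]

0: 0x8 (blk 2, set 0) → MISS  vc=[]
1: 0xb (blk 2, set 0) → L1-HIT  vc=[]
2: 0x9 (blk 2, set 0) → L1-HIT  vc=[]
3: 0x18 (blk 6, set 0) → MISS  vc=[2]
4: 0x18 (blk 6, set 0) → L1-HIT  vc=[2]
5: 0x28 (blk 10, set 0) → MISS  vc=[2, 6]
6: 0xa (blk 2, set 0) → VC-HIT  vc=[10, 6]
7: 0x18 (blk 6, set 0) → VC-HIT  vc=[10, 2]
8: 0x19 (blk 6, set 0) → L1-HIT  vc=[10, 2]
9: 0x1a (blk 6, set 0) → L1-HIT  vc=[10, 2]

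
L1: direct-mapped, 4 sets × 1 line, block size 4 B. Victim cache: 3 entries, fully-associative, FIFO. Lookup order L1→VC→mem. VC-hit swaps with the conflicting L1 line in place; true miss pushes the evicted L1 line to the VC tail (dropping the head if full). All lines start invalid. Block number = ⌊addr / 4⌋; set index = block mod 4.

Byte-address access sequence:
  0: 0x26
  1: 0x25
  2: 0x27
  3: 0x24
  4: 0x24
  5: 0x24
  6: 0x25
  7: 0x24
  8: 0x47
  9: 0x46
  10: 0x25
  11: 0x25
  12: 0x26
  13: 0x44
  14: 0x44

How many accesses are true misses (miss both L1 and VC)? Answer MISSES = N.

#0 0x26→b9/s1 MISS; vc=[]
#1 0x25→b9/s1 L1-HIT; vc=[]
#2 0x27→b9/s1 L1-HIT; vc=[]
#3 0x24→b9/s1 L1-HIT; vc=[]
#4 0x24→b9/s1 L1-HIT; vc=[]
#5 0x24→b9/s1 L1-HIT; vc=[]
#6 0x25→b9/s1 L1-HIT; vc=[]
#7 0x24→b9/s1 L1-HIT; vc=[]
#8 0x47→b17/s1 MISS; vc=[9]
#9 0x46→b17/s1 L1-HIT; vc=[9]
#10 0x25→b9/s1 VC-HIT; vc=[17]
#11 0x25→b9/s1 L1-HIT; vc=[17]
#12 0x26→b9/s1 L1-HIT; vc=[17]
#13 0x44→b17/s1 VC-HIT; vc=[9]
#14 0x44→b17/s1 L1-HIT; vc=[9]

MISSES = 2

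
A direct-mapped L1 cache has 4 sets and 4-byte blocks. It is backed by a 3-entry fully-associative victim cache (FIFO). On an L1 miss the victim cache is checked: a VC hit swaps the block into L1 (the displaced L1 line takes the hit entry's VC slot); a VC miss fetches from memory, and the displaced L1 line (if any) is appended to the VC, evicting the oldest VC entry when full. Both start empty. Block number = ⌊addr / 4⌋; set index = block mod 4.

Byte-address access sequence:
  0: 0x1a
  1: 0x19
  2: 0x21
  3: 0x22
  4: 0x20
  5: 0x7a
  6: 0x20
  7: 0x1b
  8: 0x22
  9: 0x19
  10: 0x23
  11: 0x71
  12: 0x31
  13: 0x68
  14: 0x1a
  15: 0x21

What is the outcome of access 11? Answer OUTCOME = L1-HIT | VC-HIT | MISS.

0: 0x1a (blk 6, set 2) → MISS  vc=[]
1: 0x19 (blk 6, set 2) → L1-HIT  vc=[]
2: 0x21 (blk 8, set 0) → MISS  vc=[]
3: 0x22 (blk 8, set 0) → L1-HIT  vc=[]
4: 0x20 (blk 8, set 0) → L1-HIT  vc=[]
5: 0x7a (blk 30, set 2) → MISS  vc=[6]
6: 0x20 (blk 8, set 0) → L1-HIT  vc=[6]
7: 0x1b (blk 6, set 2) → VC-HIT  vc=[30]
8: 0x22 (blk 8, set 0) → L1-HIT  vc=[30]
9: 0x19 (blk 6, set 2) → L1-HIT  vc=[30]
10: 0x23 (blk 8, set 0) → L1-HIT  vc=[30]
11: 0x71 (blk 28, set 0) → MISS  vc=[30, 8]
12: 0x31 (blk 12, set 0) → MISS  vc=[30, 8, 28]
13: 0x68 (blk 26, set 2) → MISS  vc=[8, 28, 6]
14: 0x1a (blk 6, set 2) → VC-HIT  vc=[8, 28, 26]
15: 0x21 (blk 8, set 0) → VC-HIT  vc=[12, 28, 26]

OUTCOME = MISS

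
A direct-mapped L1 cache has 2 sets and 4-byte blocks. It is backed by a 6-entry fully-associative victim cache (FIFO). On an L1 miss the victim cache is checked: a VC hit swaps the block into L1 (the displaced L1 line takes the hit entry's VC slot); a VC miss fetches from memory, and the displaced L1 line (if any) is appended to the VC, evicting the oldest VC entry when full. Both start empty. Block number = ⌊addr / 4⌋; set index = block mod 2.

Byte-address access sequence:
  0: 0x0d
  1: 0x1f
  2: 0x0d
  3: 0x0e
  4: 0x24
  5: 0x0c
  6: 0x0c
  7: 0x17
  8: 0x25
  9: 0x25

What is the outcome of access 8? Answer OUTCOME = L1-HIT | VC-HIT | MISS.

OUTCOME = VC-HIT

#0 0xd→b3/s1 MISS; vc=[]
#1 0x1f→b7/s1 MISS; vc=[3]
#2 0xd→b3/s1 VC-HIT; vc=[7]
#3 0xe→b3/s1 L1-HIT; vc=[7]
#4 0x24→b9/s1 MISS; vc=[7,3]
#5 0xc→b3/s1 VC-HIT; vc=[7,9]
#6 0xc→b3/s1 L1-HIT; vc=[7,9]
#7 0x17→b5/s1 MISS; vc=[7,9,3]
#8 0x25→b9/s1 VC-HIT; vc=[7,5,3]
#9 0x25→b9/s1 L1-HIT; vc=[7,5,3]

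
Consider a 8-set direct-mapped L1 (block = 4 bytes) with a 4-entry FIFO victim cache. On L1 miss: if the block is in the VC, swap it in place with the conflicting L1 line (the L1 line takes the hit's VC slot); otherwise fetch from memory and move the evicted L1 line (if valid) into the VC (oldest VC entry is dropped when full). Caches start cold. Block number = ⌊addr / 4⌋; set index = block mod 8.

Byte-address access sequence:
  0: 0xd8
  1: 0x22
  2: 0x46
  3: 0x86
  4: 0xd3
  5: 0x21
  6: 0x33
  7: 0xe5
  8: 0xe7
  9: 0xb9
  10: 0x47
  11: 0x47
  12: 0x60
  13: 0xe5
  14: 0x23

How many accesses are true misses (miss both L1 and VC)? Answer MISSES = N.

0: 0xd8 (blk 54, set 6) → MISS  vc=[]
1: 0x22 (blk 8, set 0) → MISS  vc=[]
2: 0x46 (blk 17, set 1) → MISS  vc=[]
3: 0x86 (blk 33, set 1) → MISS  vc=[17]
4: 0xd3 (blk 52, set 4) → MISS  vc=[17]
5: 0x21 (blk 8, set 0) → L1-HIT  vc=[17]
6: 0x33 (blk 12, set 4) → MISS  vc=[17, 52]
7: 0xe5 (blk 57, set 1) → MISS  vc=[17, 52, 33]
8: 0xe7 (blk 57, set 1) → L1-HIT  vc=[17, 52, 33]
9: 0xb9 (blk 46, set 6) → MISS  vc=[17, 52, 33, 54]
10: 0x47 (blk 17, set 1) → VC-HIT  vc=[57, 52, 33, 54]
11: 0x47 (blk 17, set 1) → L1-HIT  vc=[57, 52, 33, 54]
12: 0x60 (blk 24, set 0) → MISS  vc=[52, 33, 54, 8]
13: 0xe5 (blk 57, set 1) → MISS  vc=[33, 54, 8, 17]
14: 0x23 (blk 8, set 0) → VC-HIT  vc=[33, 54, 24, 17]

MISSES = 10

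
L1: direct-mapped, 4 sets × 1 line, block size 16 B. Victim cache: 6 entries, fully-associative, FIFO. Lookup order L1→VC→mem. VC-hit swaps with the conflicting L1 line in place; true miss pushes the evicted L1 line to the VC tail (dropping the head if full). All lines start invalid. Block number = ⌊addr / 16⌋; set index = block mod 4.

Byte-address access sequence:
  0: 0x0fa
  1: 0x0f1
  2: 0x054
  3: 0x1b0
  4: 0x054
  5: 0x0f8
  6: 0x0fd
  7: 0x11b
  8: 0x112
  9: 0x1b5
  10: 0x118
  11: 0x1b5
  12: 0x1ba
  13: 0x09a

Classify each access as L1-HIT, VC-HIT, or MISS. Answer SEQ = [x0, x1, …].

0: 0xfa (blk 15, set 3) → MISS  vc=[]
1: 0xf1 (blk 15, set 3) → L1-HIT  vc=[]
2: 0x54 (blk 5, set 1) → MISS  vc=[]
3: 0x1b0 (blk 27, set 3) → MISS  vc=[15]
4: 0x54 (blk 5, set 1) → L1-HIT  vc=[15]
5: 0xf8 (blk 15, set 3) → VC-HIT  vc=[27]
6: 0xfd (blk 15, set 3) → L1-HIT  vc=[27]
7: 0x11b (blk 17, set 1) → MISS  vc=[27, 5]
8: 0x112 (blk 17, set 1) → L1-HIT  vc=[27, 5]
9: 0x1b5 (blk 27, set 3) → VC-HIT  vc=[15, 5]
10: 0x118 (blk 17, set 1) → L1-HIT  vc=[15, 5]
11: 0x1b5 (blk 27, set 3) → L1-HIT  vc=[15, 5]
12: 0x1ba (blk 27, set 3) → L1-HIT  vc=[15, 5]
13: 0x9a (blk 9, set 1) → MISS  vc=[15, 5, 17]

SEQ = [MISS, L1-HIT, MISS, MISS, L1-HIT, VC-HIT, L1-HIT, MISS, L1-HIT, VC-HIT, L1-HIT, L1-HIT, L1-HIT, MISS]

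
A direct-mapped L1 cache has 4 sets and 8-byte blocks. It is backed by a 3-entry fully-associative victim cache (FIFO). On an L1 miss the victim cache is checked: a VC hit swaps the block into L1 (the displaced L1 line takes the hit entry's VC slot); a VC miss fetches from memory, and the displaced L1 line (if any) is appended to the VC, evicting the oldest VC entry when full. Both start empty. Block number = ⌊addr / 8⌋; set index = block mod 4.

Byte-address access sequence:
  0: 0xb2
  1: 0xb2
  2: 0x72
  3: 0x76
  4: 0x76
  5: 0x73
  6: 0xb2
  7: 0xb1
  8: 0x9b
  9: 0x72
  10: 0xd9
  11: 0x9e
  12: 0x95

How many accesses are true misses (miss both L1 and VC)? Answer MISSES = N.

#0 0xb2→b22/s2 MISS; vc=[]
#1 0xb2→b22/s2 L1-HIT; vc=[]
#2 0x72→b14/s2 MISS; vc=[22]
#3 0x76→b14/s2 L1-HIT; vc=[22]
#4 0x76→b14/s2 L1-HIT; vc=[22]
#5 0x73→b14/s2 L1-HIT; vc=[22]
#6 0xb2→b22/s2 VC-HIT; vc=[14]
#7 0xb1→b22/s2 L1-HIT; vc=[14]
#8 0x9b→b19/s3 MISS; vc=[14]
#9 0x72→b14/s2 VC-HIT; vc=[22]
#10 0xd9→b27/s3 MISS; vc=[22,19]
#11 0x9e→b19/s3 VC-HIT; vc=[22,27]
#12 0x95→b18/s2 MISS; vc=[22,27,14]

MISSES = 5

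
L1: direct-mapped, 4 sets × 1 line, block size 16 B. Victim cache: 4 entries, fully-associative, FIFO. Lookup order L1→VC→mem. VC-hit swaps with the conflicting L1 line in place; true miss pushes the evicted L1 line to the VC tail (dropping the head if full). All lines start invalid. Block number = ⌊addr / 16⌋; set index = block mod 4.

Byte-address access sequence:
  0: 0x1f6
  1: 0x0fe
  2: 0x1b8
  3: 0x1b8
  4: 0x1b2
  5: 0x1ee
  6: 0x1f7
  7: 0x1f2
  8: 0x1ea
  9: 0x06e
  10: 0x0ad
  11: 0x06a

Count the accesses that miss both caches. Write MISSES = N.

  [0] addr=0x1f6 blk=31 s=3: MISS | VC []
  [1] addr=0xfe blk=15 s=3: MISS | VC [31]
  [2] addr=0x1b8 blk=27 s=3: MISS | VC [31, 15]
  [3] addr=0x1b8 blk=27 s=3: L1-HIT | VC [31, 15]
  [4] addr=0x1b2 blk=27 s=3: L1-HIT | VC [31, 15]
  [5] addr=0x1ee blk=30 s=2: MISS | VC [31, 15]
  [6] addr=0x1f7 blk=31 s=3: VC-HIT | VC [27, 15]
  [7] addr=0x1f2 blk=31 s=3: L1-HIT | VC [27, 15]
  [8] addr=0x1ea blk=30 s=2: L1-HIT | VC [27, 15]
  [9] addr=0x6e blk=6 s=2: MISS | VC [27, 15, 30]
  [10] addr=0xad blk=10 s=2: MISS | VC [27, 15, 30, 6]
  [11] addr=0x6a blk=6 s=2: VC-HIT | VC [27, 15, 30, 10]

MISSES = 6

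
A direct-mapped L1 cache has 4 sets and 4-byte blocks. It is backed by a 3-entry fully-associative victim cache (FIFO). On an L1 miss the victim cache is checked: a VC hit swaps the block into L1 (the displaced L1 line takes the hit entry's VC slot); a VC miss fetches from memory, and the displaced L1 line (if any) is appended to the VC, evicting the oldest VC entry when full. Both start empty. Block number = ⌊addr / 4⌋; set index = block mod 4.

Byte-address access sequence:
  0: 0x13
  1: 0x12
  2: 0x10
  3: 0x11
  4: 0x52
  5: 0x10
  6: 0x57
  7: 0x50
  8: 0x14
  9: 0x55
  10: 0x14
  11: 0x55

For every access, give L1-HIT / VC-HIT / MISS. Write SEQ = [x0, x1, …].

0: 0x13 (blk 4, set 0) → MISS  vc=[]
1: 0x12 (blk 4, set 0) → L1-HIT  vc=[]
2: 0x10 (blk 4, set 0) → L1-HIT  vc=[]
3: 0x11 (blk 4, set 0) → L1-HIT  vc=[]
4: 0x52 (blk 20, set 0) → MISS  vc=[4]
5: 0x10 (blk 4, set 0) → VC-HIT  vc=[20]
6: 0x57 (blk 21, set 1) → MISS  vc=[20]
7: 0x50 (blk 20, set 0) → VC-HIT  vc=[4]
8: 0x14 (blk 5, set 1) → MISS  vc=[4, 21]
9: 0x55 (blk 21, set 1) → VC-HIT  vc=[4, 5]
10: 0x14 (blk 5, set 1) → VC-HIT  vc=[4, 21]
11: 0x55 (blk 21, set 1) → VC-HIT  vc=[4, 5]

SEQ = [MISS, L1-HIT, L1-HIT, L1-HIT, MISS, VC-HIT, MISS, VC-HIT, MISS, VC-HIT, VC-HIT, VC-HIT]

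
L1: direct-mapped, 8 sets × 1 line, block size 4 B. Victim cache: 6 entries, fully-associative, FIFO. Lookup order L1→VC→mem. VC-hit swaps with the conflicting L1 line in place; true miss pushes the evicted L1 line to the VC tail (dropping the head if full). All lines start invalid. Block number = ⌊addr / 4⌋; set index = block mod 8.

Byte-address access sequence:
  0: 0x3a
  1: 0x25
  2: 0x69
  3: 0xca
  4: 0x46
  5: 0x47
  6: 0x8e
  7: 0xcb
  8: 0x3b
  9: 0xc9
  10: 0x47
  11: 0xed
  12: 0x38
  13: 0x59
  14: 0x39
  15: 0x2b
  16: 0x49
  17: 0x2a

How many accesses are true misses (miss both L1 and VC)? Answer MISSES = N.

MISSES = 10

0: 0x3a (blk 14, set 6) → MISS  vc=[]
1: 0x25 (blk 9, set 1) → MISS  vc=[]
2: 0x69 (blk 26, set 2) → MISS  vc=[]
3: 0xca (blk 50, set 2) → MISS  vc=[26]
4: 0x46 (blk 17, set 1) → MISS  vc=[26, 9]
5: 0x47 (blk 17, set 1) → L1-HIT  vc=[26, 9]
6: 0x8e (blk 35, set 3) → MISS  vc=[26, 9]
7: 0xcb (blk 50, set 2) → L1-HIT  vc=[26, 9]
8: 0x3b (blk 14, set 6) → L1-HIT  vc=[26, 9]
9: 0xc9 (blk 50, set 2) → L1-HIT  vc=[26, 9]
10: 0x47 (blk 17, set 1) → L1-HIT  vc=[26, 9]
11: 0xed (blk 59, set 3) → MISS  vc=[26, 9, 35]
12: 0x38 (blk 14, set 6) → L1-HIT  vc=[26, 9, 35]
13: 0x59 (blk 22, set 6) → MISS  vc=[26, 9, 35, 14]
14: 0x39 (blk 14, set 6) → VC-HIT  vc=[26, 9, 35, 22]
15: 0x2b (blk 10, set 2) → MISS  vc=[26, 9, 35, 22, 50]
16: 0x49 (blk 18, set 2) → MISS  vc=[26, 9, 35, 22, 50, 10]
17: 0x2a (blk 10, set 2) → VC-HIT  vc=[26, 9, 35, 22, 50, 18]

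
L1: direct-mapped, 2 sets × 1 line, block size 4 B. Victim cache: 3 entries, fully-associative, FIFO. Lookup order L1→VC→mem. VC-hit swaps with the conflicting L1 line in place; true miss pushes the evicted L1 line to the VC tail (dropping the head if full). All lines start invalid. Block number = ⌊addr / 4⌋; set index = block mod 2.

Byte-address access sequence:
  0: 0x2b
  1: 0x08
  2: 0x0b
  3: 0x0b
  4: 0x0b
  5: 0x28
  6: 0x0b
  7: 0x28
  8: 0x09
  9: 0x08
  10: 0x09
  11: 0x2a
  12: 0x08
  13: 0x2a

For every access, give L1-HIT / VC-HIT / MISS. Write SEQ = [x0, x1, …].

  [0] addr=0x2b blk=10 s=0: MISS | VC []
  [1] addr=0x8 blk=2 s=0: MISS | VC [10]
  [2] addr=0xb blk=2 s=0: L1-HIT | VC [10]
  [3] addr=0xb blk=2 s=0: L1-HIT | VC [10]
  [4] addr=0xb blk=2 s=0: L1-HIT | VC [10]
  [5] addr=0x28 blk=10 s=0: VC-HIT | VC [2]
  [6] addr=0xb blk=2 s=0: VC-HIT | VC [10]
  [7] addr=0x28 blk=10 s=0: VC-HIT | VC [2]
  [8] addr=0x9 blk=2 s=0: VC-HIT | VC [10]
  [9] addr=0x8 blk=2 s=0: L1-HIT | VC [10]
  [10] addr=0x9 blk=2 s=0: L1-HIT | VC [10]
  [11] addr=0x2a blk=10 s=0: VC-HIT | VC [2]
  [12] addr=0x8 blk=2 s=0: VC-HIT | VC [10]
  [13] addr=0x2a blk=10 s=0: VC-HIT | VC [2]

SEQ = [MISS, MISS, L1-HIT, L1-HIT, L1-HIT, VC-HIT, VC-HIT, VC-HIT, VC-HIT, L1-HIT, L1-HIT, VC-HIT, VC-HIT, VC-HIT]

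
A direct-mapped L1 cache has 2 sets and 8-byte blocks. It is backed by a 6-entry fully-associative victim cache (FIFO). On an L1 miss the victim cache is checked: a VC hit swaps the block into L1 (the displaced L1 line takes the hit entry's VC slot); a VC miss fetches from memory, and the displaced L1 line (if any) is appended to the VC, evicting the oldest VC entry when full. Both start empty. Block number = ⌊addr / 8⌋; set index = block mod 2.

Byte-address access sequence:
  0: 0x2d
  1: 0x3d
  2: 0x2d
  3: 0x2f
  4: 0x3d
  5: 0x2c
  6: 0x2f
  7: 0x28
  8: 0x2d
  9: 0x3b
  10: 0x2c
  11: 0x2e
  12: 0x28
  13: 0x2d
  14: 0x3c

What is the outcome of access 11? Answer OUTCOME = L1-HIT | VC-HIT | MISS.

0: 0x2d (blk 5, set 1) → MISS  vc=[]
1: 0x3d (blk 7, set 1) → MISS  vc=[5]
2: 0x2d (blk 5, set 1) → VC-HIT  vc=[7]
3: 0x2f (blk 5, set 1) → L1-HIT  vc=[7]
4: 0x3d (blk 7, set 1) → VC-HIT  vc=[5]
5: 0x2c (blk 5, set 1) → VC-HIT  vc=[7]
6: 0x2f (blk 5, set 1) → L1-HIT  vc=[7]
7: 0x28 (blk 5, set 1) → L1-HIT  vc=[7]
8: 0x2d (blk 5, set 1) → L1-HIT  vc=[7]
9: 0x3b (blk 7, set 1) → VC-HIT  vc=[5]
10: 0x2c (blk 5, set 1) → VC-HIT  vc=[7]
11: 0x2e (blk 5, set 1) → L1-HIT  vc=[7]
12: 0x28 (blk 5, set 1) → L1-HIT  vc=[7]
13: 0x2d (blk 5, set 1) → L1-HIT  vc=[7]
14: 0x3c (blk 7, set 1) → VC-HIT  vc=[5]

OUTCOME = L1-HIT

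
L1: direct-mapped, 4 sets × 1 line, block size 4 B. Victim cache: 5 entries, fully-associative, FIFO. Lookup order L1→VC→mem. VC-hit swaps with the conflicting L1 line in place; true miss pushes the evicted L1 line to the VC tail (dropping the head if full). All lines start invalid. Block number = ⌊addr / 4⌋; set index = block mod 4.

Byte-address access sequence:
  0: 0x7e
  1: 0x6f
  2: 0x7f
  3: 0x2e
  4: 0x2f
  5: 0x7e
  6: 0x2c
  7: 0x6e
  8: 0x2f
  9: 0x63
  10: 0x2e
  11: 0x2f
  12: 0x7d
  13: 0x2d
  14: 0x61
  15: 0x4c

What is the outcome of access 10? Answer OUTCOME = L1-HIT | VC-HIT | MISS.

OUTCOME = L1-HIT

  [0] addr=0x7e blk=31 s=3: MISS | VC []
  [1] addr=0x6f blk=27 s=3: MISS | VC [31]
  [2] addr=0x7f blk=31 s=3: VC-HIT | VC [27]
  [3] addr=0x2e blk=11 s=3: MISS | VC [27, 31]
  [4] addr=0x2f blk=11 s=3: L1-HIT | VC [27, 31]
  [5] addr=0x7e blk=31 s=3: VC-HIT | VC [27, 11]
  [6] addr=0x2c blk=11 s=3: VC-HIT | VC [27, 31]
  [7] addr=0x6e blk=27 s=3: VC-HIT | VC [11, 31]
  [8] addr=0x2f blk=11 s=3: VC-HIT | VC [27, 31]
  [9] addr=0x63 blk=24 s=0: MISS | VC [27, 31]
  [10] addr=0x2e blk=11 s=3: L1-HIT | VC [27, 31]
  [11] addr=0x2f blk=11 s=3: L1-HIT | VC [27, 31]
  [12] addr=0x7d blk=31 s=3: VC-HIT | VC [27, 11]
  [13] addr=0x2d blk=11 s=3: VC-HIT | VC [27, 31]
  [14] addr=0x61 blk=24 s=0: L1-HIT | VC [27, 31]
  [15] addr=0x4c blk=19 s=3: MISS | VC [27, 31, 11]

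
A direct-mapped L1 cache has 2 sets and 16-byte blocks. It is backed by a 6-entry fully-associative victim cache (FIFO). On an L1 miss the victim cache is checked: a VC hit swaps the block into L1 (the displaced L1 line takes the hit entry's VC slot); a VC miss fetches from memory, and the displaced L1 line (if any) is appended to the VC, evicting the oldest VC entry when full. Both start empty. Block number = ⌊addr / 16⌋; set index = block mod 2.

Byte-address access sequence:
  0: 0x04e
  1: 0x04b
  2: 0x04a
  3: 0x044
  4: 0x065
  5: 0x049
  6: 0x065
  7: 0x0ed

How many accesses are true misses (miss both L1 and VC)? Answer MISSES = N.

MISSES = 3

0: 0x4e (blk 4, set 0) → MISS  vc=[]
1: 0x4b (blk 4, set 0) → L1-HIT  vc=[]
2: 0x4a (blk 4, set 0) → L1-HIT  vc=[]
3: 0x44 (blk 4, set 0) → L1-HIT  vc=[]
4: 0x65 (blk 6, set 0) → MISS  vc=[4]
5: 0x49 (blk 4, set 0) → VC-HIT  vc=[6]
6: 0x65 (blk 6, set 0) → VC-HIT  vc=[4]
7: 0xed (blk 14, set 0) → MISS  vc=[4, 6]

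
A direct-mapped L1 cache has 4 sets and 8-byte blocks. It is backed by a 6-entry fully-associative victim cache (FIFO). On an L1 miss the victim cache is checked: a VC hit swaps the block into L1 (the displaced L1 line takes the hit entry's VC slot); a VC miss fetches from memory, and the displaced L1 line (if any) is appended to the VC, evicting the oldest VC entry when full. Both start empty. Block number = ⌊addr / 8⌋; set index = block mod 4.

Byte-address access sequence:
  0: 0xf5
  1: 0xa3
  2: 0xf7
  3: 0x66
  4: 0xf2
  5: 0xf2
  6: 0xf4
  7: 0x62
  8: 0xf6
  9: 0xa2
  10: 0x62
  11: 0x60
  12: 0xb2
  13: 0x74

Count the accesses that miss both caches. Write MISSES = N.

#0 0xf5→b30/s2 MISS; vc=[]
#1 0xa3→b20/s0 MISS; vc=[]
#2 0xf7→b30/s2 L1-HIT; vc=[]
#3 0x66→b12/s0 MISS; vc=[20]
#4 0xf2→b30/s2 L1-HIT; vc=[20]
#5 0xf2→b30/s2 L1-HIT; vc=[20]
#6 0xf4→b30/s2 L1-HIT; vc=[20]
#7 0x62→b12/s0 L1-HIT; vc=[20]
#8 0xf6→b30/s2 L1-HIT; vc=[20]
#9 0xa2→b20/s0 VC-HIT; vc=[12]
#10 0x62→b12/s0 VC-HIT; vc=[20]
#11 0x60→b12/s0 L1-HIT; vc=[20]
#12 0xb2→b22/s2 MISS; vc=[20,30]
#13 0x74→b14/s2 MISS; vc=[20,30,22]

MISSES = 5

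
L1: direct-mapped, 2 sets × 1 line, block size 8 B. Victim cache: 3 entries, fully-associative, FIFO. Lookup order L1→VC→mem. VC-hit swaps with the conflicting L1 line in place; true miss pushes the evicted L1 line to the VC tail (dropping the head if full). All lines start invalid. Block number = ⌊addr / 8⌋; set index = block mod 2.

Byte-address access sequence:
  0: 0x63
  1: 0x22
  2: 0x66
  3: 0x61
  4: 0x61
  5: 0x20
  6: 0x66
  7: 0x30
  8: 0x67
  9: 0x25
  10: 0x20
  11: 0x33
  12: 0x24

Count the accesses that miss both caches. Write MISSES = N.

MISSES = 3

#0 0x63→b12/s0 MISS; vc=[]
#1 0x22→b4/s0 MISS; vc=[12]
#2 0x66→b12/s0 VC-HIT; vc=[4]
#3 0x61→b12/s0 L1-HIT; vc=[4]
#4 0x61→b12/s0 L1-HIT; vc=[4]
#5 0x20→b4/s0 VC-HIT; vc=[12]
#6 0x66→b12/s0 VC-HIT; vc=[4]
#7 0x30→b6/s0 MISS; vc=[4,12]
#8 0x67→b12/s0 VC-HIT; vc=[4,6]
#9 0x25→b4/s0 VC-HIT; vc=[12,6]
#10 0x20→b4/s0 L1-HIT; vc=[12,6]
#11 0x33→b6/s0 VC-HIT; vc=[12,4]
#12 0x24→b4/s0 VC-HIT; vc=[12,6]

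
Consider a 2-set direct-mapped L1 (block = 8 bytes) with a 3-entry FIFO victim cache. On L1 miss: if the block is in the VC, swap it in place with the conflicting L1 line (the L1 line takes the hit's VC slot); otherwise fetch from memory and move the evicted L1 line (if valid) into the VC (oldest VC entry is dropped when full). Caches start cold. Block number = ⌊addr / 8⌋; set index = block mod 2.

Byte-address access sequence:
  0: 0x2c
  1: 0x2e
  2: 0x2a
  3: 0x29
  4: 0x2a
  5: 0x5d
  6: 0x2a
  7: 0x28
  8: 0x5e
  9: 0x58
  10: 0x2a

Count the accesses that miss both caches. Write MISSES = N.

#0 0x2c→b5/s1 MISS; vc=[]
#1 0x2e→b5/s1 L1-HIT; vc=[]
#2 0x2a→b5/s1 L1-HIT; vc=[]
#3 0x29→b5/s1 L1-HIT; vc=[]
#4 0x2a→b5/s1 L1-HIT; vc=[]
#5 0x5d→b11/s1 MISS; vc=[5]
#6 0x2a→b5/s1 VC-HIT; vc=[11]
#7 0x28→b5/s1 L1-HIT; vc=[11]
#8 0x5e→b11/s1 VC-HIT; vc=[5]
#9 0x58→b11/s1 L1-HIT; vc=[5]
#10 0x2a→b5/s1 VC-HIT; vc=[11]

MISSES = 2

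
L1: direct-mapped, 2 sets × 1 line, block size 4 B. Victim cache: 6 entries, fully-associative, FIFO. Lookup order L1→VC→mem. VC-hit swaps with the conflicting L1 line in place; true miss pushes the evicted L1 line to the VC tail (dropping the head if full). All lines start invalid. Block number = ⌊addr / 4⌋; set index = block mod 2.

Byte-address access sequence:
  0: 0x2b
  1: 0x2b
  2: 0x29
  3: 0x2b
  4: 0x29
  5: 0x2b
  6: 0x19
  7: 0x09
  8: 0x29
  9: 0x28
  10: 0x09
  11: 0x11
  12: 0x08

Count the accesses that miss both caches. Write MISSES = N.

MISSES = 4

0: 0x2b (blk 10, set 0) → MISS  vc=[]
1: 0x2b (blk 10, set 0) → L1-HIT  vc=[]
2: 0x29 (blk 10, set 0) → L1-HIT  vc=[]
3: 0x2b (blk 10, set 0) → L1-HIT  vc=[]
4: 0x29 (blk 10, set 0) → L1-HIT  vc=[]
5: 0x2b (blk 10, set 0) → L1-HIT  vc=[]
6: 0x19 (blk 6, set 0) → MISS  vc=[10]
7: 0x9 (blk 2, set 0) → MISS  vc=[10, 6]
8: 0x29 (blk 10, set 0) → VC-HIT  vc=[2, 6]
9: 0x28 (blk 10, set 0) → L1-HIT  vc=[2, 6]
10: 0x9 (blk 2, set 0) → VC-HIT  vc=[10, 6]
11: 0x11 (blk 4, set 0) → MISS  vc=[10, 6, 2]
12: 0x8 (blk 2, set 0) → VC-HIT  vc=[10, 6, 4]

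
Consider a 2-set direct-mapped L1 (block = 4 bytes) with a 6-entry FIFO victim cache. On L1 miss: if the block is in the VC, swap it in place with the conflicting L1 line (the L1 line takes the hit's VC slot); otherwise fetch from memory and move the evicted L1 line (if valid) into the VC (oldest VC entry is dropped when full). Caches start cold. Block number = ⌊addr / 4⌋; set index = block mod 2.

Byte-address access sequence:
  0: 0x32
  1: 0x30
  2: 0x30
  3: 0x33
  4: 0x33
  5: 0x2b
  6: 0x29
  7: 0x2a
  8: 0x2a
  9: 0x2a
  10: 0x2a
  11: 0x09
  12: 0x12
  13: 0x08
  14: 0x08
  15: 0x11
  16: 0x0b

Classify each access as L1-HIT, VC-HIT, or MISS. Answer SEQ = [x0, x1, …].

  [0] addr=0x32 blk=12 s=0: MISS | VC []
  [1] addr=0x30 blk=12 s=0: L1-HIT | VC []
  [2] addr=0x30 blk=12 s=0: L1-HIT | VC []
  [3] addr=0x33 blk=12 s=0: L1-HIT | VC []
  [4] addr=0x33 blk=12 s=0: L1-HIT | VC []
  [5] addr=0x2b blk=10 s=0: MISS | VC [12]
  [6] addr=0x29 blk=10 s=0: L1-HIT | VC [12]
  [7] addr=0x2a blk=10 s=0: L1-HIT | VC [12]
  [8] addr=0x2a blk=10 s=0: L1-HIT | VC [12]
  [9] addr=0x2a blk=10 s=0: L1-HIT | VC [12]
  [10] addr=0x2a blk=10 s=0: L1-HIT | VC [12]
  [11] addr=0x9 blk=2 s=0: MISS | VC [12, 10]
  [12] addr=0x12 blk=4 s=0: MISS | VC [12, 10, 2]
  [13] addr=0x8 blk=2 s=0: VC-HIT | VC [12, 10, 4]
  [14] addr=0x8 blk=2 s=0: L1-HIT | VC [12, 10, 4]
  [15] addr=0x11 blk=4 s=0: VC-HIT | VC [12, 10, 2]
  [16] addr=0xb blk=2 s=0: VC-HIT | VC [12, 10, 4]

SEQ = [MISS, L1-HIT, L1-HIT, L1-HIT, L1-HIT, MISS, L1-HIT, L1-HIT, L1-HIT, L1-HIT, L1-HIT, MISS, MISS, VC-HIT, L1-HIT, VC-HIT, VC-HIT]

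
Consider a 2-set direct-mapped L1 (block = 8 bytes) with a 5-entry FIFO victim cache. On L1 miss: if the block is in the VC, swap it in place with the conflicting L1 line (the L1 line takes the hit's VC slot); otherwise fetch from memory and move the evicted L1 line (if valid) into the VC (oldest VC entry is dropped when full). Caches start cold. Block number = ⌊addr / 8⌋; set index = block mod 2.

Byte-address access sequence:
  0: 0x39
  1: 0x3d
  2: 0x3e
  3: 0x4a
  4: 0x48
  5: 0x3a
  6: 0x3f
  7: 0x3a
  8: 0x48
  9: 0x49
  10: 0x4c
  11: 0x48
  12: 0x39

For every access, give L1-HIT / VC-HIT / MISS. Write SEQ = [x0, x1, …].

SEQ = [MISS, L1-HIT, L1-HIT, MISS, L1-HIT, VC-HIT, L1-HIT, L1-HIT, VC-HIT, L1-HIT, L1-HIT, L1-HIT, VC-HIT]

  [0] addr=0x39 blk=7 s=1: MISS | VC []
  [1] addr=0x3d blk=7 s=1: L1-HIT | VC []
  [2] addr=0x3e blk=7 s=1: L1-HIT | VC []
  [3] addr=0x4a blk=9 s=1: MISS | VC [7]
  [4] addr=0x48 blk=9 s=1: L1-HIT | VC [7]
  [5] addr=0x3a blk=7 s=1: VC-HIT | VC [9]
  [6] addr=0x3f blk=7 s=1: L1-HIT | VC [9]
  [7] addr=0x3a blk=7 s=1: L1-HIT | VC [9]
  [8] addr=0x48 blk=9 s=1: VC-HIT | VC [7]
  [9] addr=0x49 blk=9 s=1: L1-HIT | VC [7]
  [10] addr=0x4c blk=9 s=1: L1-HIT | VC [7]
  [11] addr=0x48 blk=9 s=1: L1-HIT | VC [7]
  [12] addr=0x39 blk=7 s=1: VC-HIT | VC [9]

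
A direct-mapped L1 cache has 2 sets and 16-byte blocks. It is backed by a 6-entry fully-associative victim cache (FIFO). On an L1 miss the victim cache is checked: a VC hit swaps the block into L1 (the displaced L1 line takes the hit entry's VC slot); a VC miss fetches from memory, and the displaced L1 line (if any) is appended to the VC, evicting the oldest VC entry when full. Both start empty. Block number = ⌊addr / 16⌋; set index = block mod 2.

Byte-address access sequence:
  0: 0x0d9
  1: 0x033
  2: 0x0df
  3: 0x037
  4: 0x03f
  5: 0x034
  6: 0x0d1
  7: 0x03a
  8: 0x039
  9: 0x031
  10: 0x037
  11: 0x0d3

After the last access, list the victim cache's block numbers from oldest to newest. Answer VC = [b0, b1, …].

VC = [3]

0: 0xd9 (blk 13, set 1) → MISS  vc=[]
1: 0x33 (blk 3, set 1) → MISS  vc=[13]
2: 0xdf (blk 13, set 1) → VC-HIT  vc=[3]
3: 0x37 (blk 3, set 1) → VC-HIT  vc=[13]
4: 0x3f (blk 3, set 1) → L1-HIT  vc=[13]
5: 0x34 (blk 3, set 1) → L1-HIT  vc=[13]
6: 0xd1 (blk 13, set 1) → VC-HIT  vc=[3]
7: 0x3a (blk 3, set 1) → VC-HIT  vc=[13]
8: 0x39 (blk 3, set 1) → L1-HIT  vc=[13]
9: 0x31 (blk 3, set 1) → L1-HIT  vc=[13]
10: 0x37 (blk 3, set 1) → L1-HIT  vc=[13]
11: 0xd3 (blk 13, set 1) → VC-HIT  vc=[3]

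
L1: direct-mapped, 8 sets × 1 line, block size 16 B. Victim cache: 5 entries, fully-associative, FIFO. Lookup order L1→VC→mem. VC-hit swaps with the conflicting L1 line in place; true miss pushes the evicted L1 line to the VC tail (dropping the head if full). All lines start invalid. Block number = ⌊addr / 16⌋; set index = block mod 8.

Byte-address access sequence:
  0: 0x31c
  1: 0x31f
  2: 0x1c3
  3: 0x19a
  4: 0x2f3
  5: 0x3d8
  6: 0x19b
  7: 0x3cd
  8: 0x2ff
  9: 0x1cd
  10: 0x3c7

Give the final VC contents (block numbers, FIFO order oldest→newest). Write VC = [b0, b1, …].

  [0] addr=0x31c blk=49 s=1: MISS | VC []
  [1] addr=0x31f blk=49 s=1: L1-HIT | VC []
  [2] addr=0x1c3 blk=28 s=4: MISS | VC []
  [3] addr=0x19a blk=25 s=1: MISS | VC [49]
  [4] addr=0x2f3 blk=47 s=7: MISS | VC [49]
  [5] addr=0x3d8 blk=61 s=5: MISS | VC [49]
  [6] addr=0x19b blk=25 s=1: L1-HIT | VC [49]
  [7] addr=0x3cd blk=60 s=4: MISS | VC [49, 28]
  [8] addr=0x2ff blk=47 s=7: L1-HIT | VC [49, 28]
  [9] addr=0x1cd blk=28 s=4: VC-HIT | VC [49, 60]
  [10] addr=0x3c7 blk=60 s=4: VC-HIT | VC [49, 28]

VC = [49, 28]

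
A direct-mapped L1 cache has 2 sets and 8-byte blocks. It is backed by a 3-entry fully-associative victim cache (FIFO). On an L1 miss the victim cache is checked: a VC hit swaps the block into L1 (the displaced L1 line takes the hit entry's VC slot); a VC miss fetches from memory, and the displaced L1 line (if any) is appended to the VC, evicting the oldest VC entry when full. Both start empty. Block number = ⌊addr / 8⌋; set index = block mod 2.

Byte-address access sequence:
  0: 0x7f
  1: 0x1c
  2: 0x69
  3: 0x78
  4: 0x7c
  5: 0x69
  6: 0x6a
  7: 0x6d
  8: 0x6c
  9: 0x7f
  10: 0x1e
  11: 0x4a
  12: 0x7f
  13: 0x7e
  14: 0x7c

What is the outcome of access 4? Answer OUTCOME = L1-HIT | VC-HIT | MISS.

0: 0x7f (blk 15, set 1) → MISS  vc=[]
1: 0x1c (blk 3, set 1) → MISS  vc=[15]
2: 0x69 (blk 13, set 1) → MISS  vc=[15, 3]
3: 0x78 (blk 15, set 1) → VC-HIT  vc=[13, 3]
4: 0x7c (blk 15, set 1) → L1-HIT  vc=[13, 3]
5: 0x69 (blk 13, set 1) → VC-HIT  vc=[15, 3]
6: 0x6a (blk 13, set 1) → L1-HIT  vc=[15, 3]
7: 0x6d (blk 13, set 1) → L1-HIT  vc=[15, 3]
8: 0x6c (blk 13, set 1) → L1-HIT  vc=[15, 3]
9: 0x7f (blk 15, set 1) → VC-HIT  vc=[13, 3]
10: 0x1e (blk 3, set 1) → VC-HIT  vc=[13, 15]
11: 0x4a (blk 9, set 1) → MISS  vc=[13, 15, 3]
12: 0x7f (blk 15, set 1) → VC-HIT  vc=[13, 9, 3]
13: 0x7e (blk 15, set 1) → L1-HIT  vc=[13, 9, 3]
14: 0x7c (blk 15, set 1) → L1-HIT  vc=[13, 9, 3]

OUTCOME = L1-HIT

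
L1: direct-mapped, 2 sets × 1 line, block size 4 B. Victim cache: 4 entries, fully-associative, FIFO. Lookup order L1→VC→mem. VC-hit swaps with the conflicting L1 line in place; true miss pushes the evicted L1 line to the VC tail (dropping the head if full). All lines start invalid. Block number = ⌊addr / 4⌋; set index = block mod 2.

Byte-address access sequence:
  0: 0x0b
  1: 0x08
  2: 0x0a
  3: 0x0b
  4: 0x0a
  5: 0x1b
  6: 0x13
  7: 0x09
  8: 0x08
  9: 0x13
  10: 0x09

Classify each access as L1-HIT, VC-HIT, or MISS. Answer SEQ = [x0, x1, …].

SEQ = [MISS, L1-HIT, L1-HIT, L1-HIT, L1-HIT, MISS, MISS, VC-HIT, L1-HIT, VC-HIT, VC-HIT]

  [0] addr=0xb blk=2 s=0: MISS | VC []
  [1] addr=0x8 blk=2 s=0: L1-HIT | VC []
  [2] addr=0xa blk=2 s=0: L1-HIT | VC []
  [3] addr=0xb blk=2 s=0: L1-HIT | VC []
  [4] addr=0xa blk=2 s=0: L1-HIT | VC []
  [5] addr=0x1b blk=6 s=0: MISS | VC [2]
  [6] addr=0x13 blk=4 s=0: MISS | VC [2, 6]
  [7] addr=0x9 blk=2 s=0: VC-HIT | VC [4, 6]
  [8] addr=0x8 blk=2 s=0: L1-HIT | VC [4, 6]
  [9] addr=0x13 blk=4 s=0: VC-HIT | VC [2, 6]
  [10] addr=0x9 blk=2 s=0: VC-HIT | VC [4, 6]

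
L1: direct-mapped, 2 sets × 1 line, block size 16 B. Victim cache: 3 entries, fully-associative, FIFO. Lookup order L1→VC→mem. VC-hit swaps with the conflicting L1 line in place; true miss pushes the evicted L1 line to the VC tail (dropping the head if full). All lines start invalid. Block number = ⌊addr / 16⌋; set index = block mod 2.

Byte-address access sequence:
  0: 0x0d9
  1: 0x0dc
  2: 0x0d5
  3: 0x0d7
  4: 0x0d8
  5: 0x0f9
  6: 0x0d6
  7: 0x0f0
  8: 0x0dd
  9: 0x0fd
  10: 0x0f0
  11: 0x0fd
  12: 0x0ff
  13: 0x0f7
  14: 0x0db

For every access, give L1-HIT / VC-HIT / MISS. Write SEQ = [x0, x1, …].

SEQ = [MISS, L1-HIT, L1-HIT, L1-HIT, L1-HIT, MISS, VC-HIT, VC-HIT, VC-HIT, VC-HIT, L1-HIT, L1-HIT, L1-HIT, L1-HIT, VC-HIT]

0: 0xd9 (blk 13, set 1) → MISS  vc=[]
1: 0xdc (blk 13, set 1) → L1-HIT  vc=[]
2: 0xd5 (blk 13, set 1) → L1-HIT  vc=[]
3: 0xd7 (blk 13, set 1) → L1-HIT  vc=[]
4: 0xd8 (blk 13, set 1) → L1-HIT  vc=[]
5: 0xf9 (blk 15, set 1) → MISS  vc=[13]
6: 0xd6 (blk 13, set 1) → VC-HIT  vc=[15]
7: 0xf0 (blk 15, set 1) → VC-HIT  vc=[13]
8: 0xdd (blk 13, set 1) → VC-HIT  vc=[15]
9: 0xfd (blk 15, set 1) → VC-HIT  vc=[13]
10: 0xf0 (blk 15, set 1) → L1-HIT  vc=[13]
11: 0xfd (blk 15, set 1) → L1-HIT  vc=[13]
12: 0xff (blk 15, set 1) → L1-HIT  vc=[13]
13: 0xf7 (blk 15, set 1) → L1-HIT  vc=[13]
14: 0xdb (blk 13, set 1) → VC-HIT  vc=[15]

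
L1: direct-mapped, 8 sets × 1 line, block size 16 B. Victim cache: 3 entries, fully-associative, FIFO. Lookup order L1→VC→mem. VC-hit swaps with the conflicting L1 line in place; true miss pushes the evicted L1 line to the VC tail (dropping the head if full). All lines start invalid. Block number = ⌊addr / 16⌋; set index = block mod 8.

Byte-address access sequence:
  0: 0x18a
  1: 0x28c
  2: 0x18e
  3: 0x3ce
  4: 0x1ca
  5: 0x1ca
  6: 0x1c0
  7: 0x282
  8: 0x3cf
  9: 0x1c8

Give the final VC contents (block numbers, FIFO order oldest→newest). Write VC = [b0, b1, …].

#0 0x18a→b24/s0 MISS; vc=[]
#1 0x28c→b40/s0 MISS; vc=[24]
#2 0x18e→b24/s0 VC-HIT; vc=[40]
#3 0x3ce→b60/s4 MISS; vc=[40]
#4 0x1ca→b28/s4 MISS; vc=[40,60]
#5 0x1ca→b28/s4 L1-HIT; vc=[40,60]
#6 0x1c0→b28/s4 L1-HIT; vc=[40,60]
#7 0x282→b40/s0 VC-HIT; vc=[24,60]
#8 0x3cf→b60/s4 VC-HIT; vc=[24,28]
#9 0x1c8→b28/s4 VC-HIT; vc=[24,60]

VC = [24, 60]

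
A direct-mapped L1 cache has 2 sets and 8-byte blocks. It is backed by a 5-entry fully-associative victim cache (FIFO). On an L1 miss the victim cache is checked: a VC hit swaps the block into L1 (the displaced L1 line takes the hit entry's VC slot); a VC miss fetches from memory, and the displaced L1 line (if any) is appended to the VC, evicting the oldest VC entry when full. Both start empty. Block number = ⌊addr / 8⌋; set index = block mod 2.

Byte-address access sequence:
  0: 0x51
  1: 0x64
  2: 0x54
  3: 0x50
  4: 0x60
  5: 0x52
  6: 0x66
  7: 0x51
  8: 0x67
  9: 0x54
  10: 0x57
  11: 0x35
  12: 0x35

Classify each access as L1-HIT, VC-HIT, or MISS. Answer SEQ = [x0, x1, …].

SEQ = [MISS, MISS, VC-HIT, L1-HIT, VC-HIT, VC-HIT, VC-HIT, VC-HIT, VC-HIT, VC-HIT, L1-HIT, MISS, L1-HIT]

0: 0x51 (blk 10, set 0) → MISS  vc=[]
1: 0x64 (blk 12, set 0) → MISS  vc=[10]
2: 0x54 (blk 10, set 0) → VC-HIT  vc=[12]
3: 0x50 (blk 10, set 0) → L1-HIT  vc=[12]
4: 0x60 (blk 12, set 0) → VC-HIT  vc=[10]
5: 0x52 (blk 10, set 0) → VC-HIT  vc=[12]
6: 0x66 (blk 12, set 0) → VC-HIT  vc=[10]
7: 0x51 (blk 10, set 0) → VC-HIT  vc=[12]
8: 0x67 (blk 12, set 0) → VC-HIT  vc=[10]
9: 0x54 (blk 10, set 0) → VC-HIT  vc=[12]
10: 0x57 (blk 10, set 0) → L1-HIT  vc=[12]
11: 0x35 (blk 6, set 0) → MISS  vc=[12, 10]
12: 0x35 (blk 6, set 0) → L1-HIT  vc=[12, 10]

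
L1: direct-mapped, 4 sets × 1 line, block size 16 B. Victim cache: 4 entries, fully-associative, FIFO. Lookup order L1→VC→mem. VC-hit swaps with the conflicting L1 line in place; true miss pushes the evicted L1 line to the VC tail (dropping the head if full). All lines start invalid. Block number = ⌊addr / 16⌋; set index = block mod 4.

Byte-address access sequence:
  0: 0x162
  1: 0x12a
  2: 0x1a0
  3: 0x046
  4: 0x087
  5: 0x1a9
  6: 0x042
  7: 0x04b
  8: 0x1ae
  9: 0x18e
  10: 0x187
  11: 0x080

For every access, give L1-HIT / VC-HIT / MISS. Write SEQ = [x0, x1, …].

0: 0x162 (blk 22, set 2) → MISS  vc=[]
1: 0x12a (blk 18, set 2) → MISS  vc=[22]
2: 0x1a0 (blk 26, set 2) → MISS  vc=[22, 18]
3: 0x46 (blk 4, set 0) → MISS  vc=[22, 18]
4: 0x87 (blk 8, set 0) → MISS  vc=[22, 18, 4]
5: 0x1a9 (blk 26, set 2) → L1-HIT  vc=[22, 18, 4]
6: 0x42 (blk 4, set 0) → VC-HIT  vc=[22, 18, 8]
7: 0x4b (blk 4, set 0) → L1-HIT  vc=[22, 18, 8]
8: 0x1ae (blk 26, set 2) → L1-HIT  vc=[22, 18, 8]
9: 0x18e (blk 24, set 0) → MISS  vc=[22, 18, 8, 4]
10: 0x187 (blk 24, set 0) → L1-HIT  vc=[22, 18, 8, 4]
11: 0x80 (blk 8, set 0) → VC-HIT  vc=[22, 18, 24, 4]

SEQ = [MISS, MISS, MISS, MISS, MISS, L1-HIT, VC-HIT, L1-HIT, L1-HIT, MISS, L1-HIT, VC-HIT]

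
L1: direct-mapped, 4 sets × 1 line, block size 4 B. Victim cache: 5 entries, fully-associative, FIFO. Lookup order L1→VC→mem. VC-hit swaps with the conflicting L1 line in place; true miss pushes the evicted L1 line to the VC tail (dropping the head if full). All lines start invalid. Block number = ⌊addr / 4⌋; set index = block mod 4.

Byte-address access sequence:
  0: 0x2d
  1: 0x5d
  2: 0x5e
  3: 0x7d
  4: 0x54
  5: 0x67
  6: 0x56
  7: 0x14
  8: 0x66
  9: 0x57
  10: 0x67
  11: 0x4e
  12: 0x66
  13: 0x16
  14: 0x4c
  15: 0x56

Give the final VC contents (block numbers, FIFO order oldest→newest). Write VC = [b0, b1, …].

VC = [11, 23, 25, 5, 31]

  [0] addr=0x2d blk=11 s=3: MISS | VC []
  [1] addr=0x5d blk=23 s=3: MISS | VC [11]
  [2] addr=0x5e blk=23 s=3: L1-HIT | VC [11]
  [3] addr=0x7d blk=31 s=3: MISS | VC [11, 23]
  [4] addr=0x54 blk=21 s=1: MISS | VC [11, 23]
  [5] addr=0x67 blk=25 s=1: MISS | VC [11, 23, 21]
  [6] addr=0x56 blk=21 s=1: VC-HIT | VC [11, 23, 25]
  [7] addr=0x14 blk=5 s=1: MISS | VC [11, 23, 25, 21]
  [8] addr=0x66 blk=25 s=1: VC-HIT | VC [11, 23, 5, 21]
  [9] addr=0x57 blk=21 s=1: VC-HIT | VC [11, 23, 5, 25]
  [10] addr=0x67 blk=25 s=1: VC-HIT | VC [11, 23, 5, 21]
  [11] addr=0x4e blk=19 s=3: MISS | VC [11, 23, 5, 21, 31]
  [12] addr=0x66 blk=25 s=1: L1-HIT | VC [11, 23, 5, 21, 31]
  [13] addr=0x16 blk=5 s=1: VC-HIT | VC [11, 23, 25, 21, 31]
  [14] addr=0x4c blk=19 s=3: L1-HIT | VC [11, 23, 25, 21, 31]
  [15] addr=0x56 blk=21 s=1: VC-HIT | VC [11, 23, 25, 5, 31]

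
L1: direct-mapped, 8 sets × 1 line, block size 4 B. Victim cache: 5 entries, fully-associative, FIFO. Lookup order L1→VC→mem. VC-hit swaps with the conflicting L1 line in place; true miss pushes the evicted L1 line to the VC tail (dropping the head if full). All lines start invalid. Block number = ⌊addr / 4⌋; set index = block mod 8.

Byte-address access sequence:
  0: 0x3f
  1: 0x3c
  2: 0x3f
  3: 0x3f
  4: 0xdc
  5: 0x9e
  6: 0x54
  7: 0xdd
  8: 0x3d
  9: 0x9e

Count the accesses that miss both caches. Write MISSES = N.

  [0] addr=0x3f blk=15 s=7: MISS | VC []
  [1] addr=0x3c blk=15 s=7: L1-HIT | VC []
  [2] addr=0x3f blk=15 s=7: L1-HIT | VC []
  [3] addr=0x3f blk=15 s=7: L1-HIT | VC []
  [4] addr=0xdc blk=55 s=7: MISS | VC [15]
  [5] addr=0x9e blk=39 s=7: MISS | VC [15, 55]
  [6] addr=0x54 blk=21 s=5: MISS | VC [15, 55]
  [7] addr=0xdd blk=55 s=7: VC-HIT | VC [15, 39]
  [8] addr=0x3d blk=15 s=7: VC-HIT | VC [55, 39]
  [9] addr=0x9e blk=39 s=7: VC-HIT | VC [55, 15]

MISSES = 4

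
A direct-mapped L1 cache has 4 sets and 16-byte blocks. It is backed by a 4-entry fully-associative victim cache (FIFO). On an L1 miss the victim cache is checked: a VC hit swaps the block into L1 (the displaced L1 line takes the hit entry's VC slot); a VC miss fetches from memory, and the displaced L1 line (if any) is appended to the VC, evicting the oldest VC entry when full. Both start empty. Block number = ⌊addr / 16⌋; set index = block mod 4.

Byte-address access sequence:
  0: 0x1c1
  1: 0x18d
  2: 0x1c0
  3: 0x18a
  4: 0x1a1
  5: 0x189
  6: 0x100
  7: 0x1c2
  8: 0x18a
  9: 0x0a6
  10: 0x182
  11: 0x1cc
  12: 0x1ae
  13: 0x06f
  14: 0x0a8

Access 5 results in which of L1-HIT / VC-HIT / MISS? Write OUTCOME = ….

OUTCOME = L1-HIT

0: 0x1c1 (blk 28, set 0) → MISS  vc=[]
1: 0x18d (blk 24, set 0) → MISS  vc=[28]
2: 0x1c0 (blk 28, set 0) → VC-HIT  vc=[24]
3: 0x18a (blk 24, set 0) → VC-HIT  vc=[28]
4: 0x1a1 (blk 26, set 2) → MISS  vc=[28]
5: 0x189 (blk 24, set 0) → L1-HIT  vc=[28]
6: 0x100 (blk 16, set 0) → MISS  vc=[28, 24]
7: 0x1c2 (blk 28, set 0) → VC-HIT  vc=[16, 24]
8: 0x18a (blk 24, set 0) → VC-HIT  vc=[16, 28]
9: 0xa6 (blk 10, set 2) → MISS  vc=[16, 28, 26]
10: 0x182 (blk 24, set 0) → L1-HIT  vc=[16, 28, 26]
11: 0x1cc (blk 28, set 0) → VC-HIT  vc=[16, 24, 26]
12: 0x1ae (blk 26, set 2) → VC-HIT  vc=[16, 24, 10]
13: 0x6f (blk 6, set 2) → MISS  vc=[16, 24, 10, 26]
14: 0xa8 (blk 10, set 2) → VC-HIT  vc=[16, 24, 6, 26]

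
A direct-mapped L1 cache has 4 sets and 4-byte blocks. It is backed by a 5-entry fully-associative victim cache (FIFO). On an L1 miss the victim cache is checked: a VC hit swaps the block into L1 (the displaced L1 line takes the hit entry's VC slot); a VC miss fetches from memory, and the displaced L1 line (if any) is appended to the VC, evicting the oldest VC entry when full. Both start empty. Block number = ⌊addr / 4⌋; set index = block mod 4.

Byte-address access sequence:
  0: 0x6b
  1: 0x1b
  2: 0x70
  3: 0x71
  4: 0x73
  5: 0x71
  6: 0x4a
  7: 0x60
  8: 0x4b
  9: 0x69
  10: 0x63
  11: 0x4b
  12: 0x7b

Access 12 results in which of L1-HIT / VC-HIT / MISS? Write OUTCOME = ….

#0 0x6b→b26/s2 MISS; vc=[]
#1 0x1b→b6/s2 MISS; vc=[26]
#2 0x70→b28/s0 MISS; vc=[26]
#3 0x71→b28/s0 L1-HIT; vc=[26]
#4 0x73→b28/s0 L1-HIT; vc=[26]
#5 0x71→b28/s0 L1-HIT; vc=[26]
#6 0x4a→b18/s2 MISS; vc=[26,6]
#7 0x60→b24/s0 MISS; vc=[26,6,28]
#8 0x4b→b18/s2 L1-HIT; vc=[26,6,28]
#9 0x69→b26/s2 VC-HIT; vc=[18,6,28]
#10 0x63→b24/s0 L1-HIT; vc=[18,6,28]
#11 0x4b→b18/s2 VC-HIT; vc=[26,6,28]
#12 0x7b→b30/s2 MISS; vc=[26,6,28,18]

OUTCOME = MISS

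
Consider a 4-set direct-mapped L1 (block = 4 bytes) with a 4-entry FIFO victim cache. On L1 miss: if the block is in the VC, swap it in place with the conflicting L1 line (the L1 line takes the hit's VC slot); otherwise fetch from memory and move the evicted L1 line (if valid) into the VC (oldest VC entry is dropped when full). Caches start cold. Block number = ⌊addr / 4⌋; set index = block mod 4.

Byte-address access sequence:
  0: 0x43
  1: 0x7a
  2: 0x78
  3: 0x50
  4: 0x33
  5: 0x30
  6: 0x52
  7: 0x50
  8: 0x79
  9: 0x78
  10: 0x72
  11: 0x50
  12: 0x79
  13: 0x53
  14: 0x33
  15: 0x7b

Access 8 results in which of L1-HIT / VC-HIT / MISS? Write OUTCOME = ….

OUTCOME = L1-HIT

0: 0x43 (blk 16, set 0) → MISS  vc=[]
1: 0x7a (blk 30, set 2) → MISS  vc=[]
2: 0x78 (blk 30, set 2) → L1-HIT  vc=[]
3: 0x50 (blk 20, set 0) → MISS  vc=[16]
4: 0x33 (blk 12, set 0) → MISS  vc=[16, 20]
5: 0x30 (blk 12, set 0) → L1-HIT  vc=[16, 20]
6: 0x52 (blk 20, set 0) → VC-HIT  vc=[16, 12]
7: 0x50 (blk 20, set 0) → L1-HIT  vc=[16, 12]
8: 0x79 (blk 30, set 2) → L1-HIT  vc=[16, 12]
9: 0x78 (blk 30, set 2) → L1-HIT  vc=[16, 12]
10: 0x72 (blk 28, set 0) → MISS  vc=[16, 12, 20]
11: 0x50 (blk 20, set 0) → VC-HIT  vc=[16, 12, 28]
12: 0x79 (blk 30, set 2) → L1-HIT  vc=[16, 12, 28]
13: 0x53 (blk 20, set 0) → L1-HIT  vc=[16, 12, 28]
14: 0x33 (blk 12, set 0) → VC-HIT  vc=[16, 20, 28]
15: 0x7b (blk 30, set 2) → L1-HIT  vc=[16, 20, 28]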